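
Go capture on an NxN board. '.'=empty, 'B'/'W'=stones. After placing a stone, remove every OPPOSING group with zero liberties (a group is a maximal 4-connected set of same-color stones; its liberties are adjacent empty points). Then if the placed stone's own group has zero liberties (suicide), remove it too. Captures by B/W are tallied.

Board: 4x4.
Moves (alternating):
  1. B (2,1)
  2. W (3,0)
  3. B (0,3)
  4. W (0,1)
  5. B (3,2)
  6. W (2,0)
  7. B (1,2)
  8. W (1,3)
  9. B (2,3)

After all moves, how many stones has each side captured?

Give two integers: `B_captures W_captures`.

Move 1: B@(2,1) -> caps B=0 W=0
Move 2: W@(3,0) -> caps B=0 W=0
Move 3: B@(0,3) -> caps B=0 W=0
Move 4: W@(0,1) -> caps B=0 W=0
Move 5: B@(3,2) -> caps B=0 W=0
Move 6: W@(2,0) -> caps B=0 W=0
Move 7: B@(1,2) -> caps B=0 W=0
Move 8: W@(1,3) -> caps B=0 W=0
Move 9: B@(2,3) -> caps B=1 W=0

Answer: 1 0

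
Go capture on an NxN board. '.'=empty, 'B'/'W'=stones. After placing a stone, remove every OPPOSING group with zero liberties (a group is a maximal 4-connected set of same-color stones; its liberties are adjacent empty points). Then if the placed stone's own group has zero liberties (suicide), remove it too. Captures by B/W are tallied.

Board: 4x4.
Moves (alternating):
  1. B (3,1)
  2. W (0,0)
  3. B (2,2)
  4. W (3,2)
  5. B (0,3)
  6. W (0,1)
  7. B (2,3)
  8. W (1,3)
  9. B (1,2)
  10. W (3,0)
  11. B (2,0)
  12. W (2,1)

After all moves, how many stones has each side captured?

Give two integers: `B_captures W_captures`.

Move 1: B@(3,1) -> caps B=0 W=0
Move 2: W@(0,0) -> caps B=0 W=0
Move 3: B@(2,2) -> caps B=0 W=0
Move 4: W@(3,2) -> caps B=0 W=0
Move 5: B@(0,3) -> caps B=0 W=0
Move 6: W@(0,1) -> caps B=0 W=0
Move 7: B@(2,3) -> caps B=0 W=0
Move 8: W@(1,3) -> caps B=0 W=0
Move 9: B@(1,2) -> caps B=1 W=0
Move 10: W@(3,0) -> caps B=1 W=0
Move 11: B@(2,0) -> caps B=2 W=0
Move 12: W@(2,1) -> caps B=2 W=0

Answer: 2 0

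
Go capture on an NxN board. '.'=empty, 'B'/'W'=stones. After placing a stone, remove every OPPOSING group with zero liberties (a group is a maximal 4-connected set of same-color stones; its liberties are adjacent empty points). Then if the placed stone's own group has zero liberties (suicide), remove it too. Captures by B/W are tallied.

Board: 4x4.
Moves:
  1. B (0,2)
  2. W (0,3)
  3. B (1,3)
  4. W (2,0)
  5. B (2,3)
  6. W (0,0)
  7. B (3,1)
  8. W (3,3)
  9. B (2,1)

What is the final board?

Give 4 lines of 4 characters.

Answer: W.B.
...B
WB.B
.B.W

Derivation:
Move 1: B@(0,2) -> caps B=0 W=0
Move 2: W@(0,3) -> caps B=0 W=0
Move 3: B@(1,3) -> caps B=1 W=0
Move 4: W@(2,0) -> caps B=1 W=0
Move 5: B@(2,3) -> caps B=1 W=0
Move 6: W@(0,0) -> caps B=1 W=0
Move 7: B@(3,1) -> caps B=1 W=0
Move 8: W@(3,3) -> caps B=1 W=0
Move 9: B@(2,1) -> caps B=1 W=0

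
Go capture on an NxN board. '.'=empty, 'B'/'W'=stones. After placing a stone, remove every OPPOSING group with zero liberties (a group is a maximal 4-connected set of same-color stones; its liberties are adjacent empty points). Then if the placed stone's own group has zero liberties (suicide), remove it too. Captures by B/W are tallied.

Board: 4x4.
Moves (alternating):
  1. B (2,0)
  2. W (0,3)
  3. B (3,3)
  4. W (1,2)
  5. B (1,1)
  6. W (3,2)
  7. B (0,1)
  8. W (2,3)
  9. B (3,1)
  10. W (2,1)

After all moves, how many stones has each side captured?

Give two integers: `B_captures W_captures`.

Answer: 0 1

Derivation:
Move 1: B@(2,0) -> caps B=0 W=0
Move 2: W@(0,3) -> caps B=0 W=0
Move 3: B@(3,3) -> caps B=0 W=0
Move 4: W@(1,2) -> caps B=0 W=0
Move 5: B@(1,1) -> caps B=0 W=0
Move 6: W@(3,2) -> caps B=0 W=0
Move 7: B@(0,1) -> caps B=0 W=0
Move 8: W@(2,3) -> caps B=0 W=1
Move 9: B@(3,1) -> caps B=0 W=1
Move 10: W@(2,1) -> caps B=0 W=1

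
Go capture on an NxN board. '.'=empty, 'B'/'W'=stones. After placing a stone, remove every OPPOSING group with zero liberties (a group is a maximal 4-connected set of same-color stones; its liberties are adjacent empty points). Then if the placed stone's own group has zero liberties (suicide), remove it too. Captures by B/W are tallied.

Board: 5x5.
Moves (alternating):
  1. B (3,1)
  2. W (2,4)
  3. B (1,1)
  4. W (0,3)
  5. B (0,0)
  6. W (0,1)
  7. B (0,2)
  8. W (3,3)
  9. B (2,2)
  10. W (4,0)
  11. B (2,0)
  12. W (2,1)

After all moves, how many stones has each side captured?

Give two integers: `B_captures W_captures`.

Answer: 1 0

Derivation:
Move 1: B@(3,1) -> caps B=0 W=0
Move 2: W@(2,4) -> caps B=0 W=0
Move 3: B@(1,1) -> caps B=0 W=0
Move 4: W@(0,3) -> caps B=0 W=0
Move 5: B@(0,0) -> caps B=0 W=0
Move 6: W@(0,1) -> caps B=0 W=0
Move 7: B@(0,2) -> caps B=1 W=0
Move 8: W@(3,3) -> caps B=1 W=0
Move 9: B@(2,2) -> caps B=1 W=0
Move 10: W@(4,0) -> caps B=1 W=0
Move 11: B@(2,0) -> caps B=1 W=0
Move 12: W@(2,1) -> caps B=1 W=0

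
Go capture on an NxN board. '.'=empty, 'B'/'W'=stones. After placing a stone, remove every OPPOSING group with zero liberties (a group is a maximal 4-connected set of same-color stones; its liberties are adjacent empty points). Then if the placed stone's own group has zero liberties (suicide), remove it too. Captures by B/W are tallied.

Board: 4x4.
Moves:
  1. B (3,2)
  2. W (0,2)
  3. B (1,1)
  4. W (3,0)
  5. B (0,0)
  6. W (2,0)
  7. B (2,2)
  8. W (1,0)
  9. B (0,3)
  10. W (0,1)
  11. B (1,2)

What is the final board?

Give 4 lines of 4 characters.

Move 1: B@(3,2) -> caps B=0 W=0
Move 2: W@(0,2) -> caps B=0 W=0
Move 3: B@(1,1) -> caps B=0 W=0
Move 4: W@(3,0) -> caps B=0 W=0
Move 5: B@(0,0) -> caps B=0 W=0
Move 6: W@(2,0) -> caps B=0 W=0
Move 7: B@(2,2) -> caps B=0 W=0
Move 8: W@(1,0) -> caps B=0 W=0
Move 9: B@(0,3) -> caps B=0 W=0
Move 10: W@(0,1) -> caps B=0 W=1
Move 11: B@(1,2) -> caps B=0 W=1

Answer: .WWB
WBB.
W.B.
W.B.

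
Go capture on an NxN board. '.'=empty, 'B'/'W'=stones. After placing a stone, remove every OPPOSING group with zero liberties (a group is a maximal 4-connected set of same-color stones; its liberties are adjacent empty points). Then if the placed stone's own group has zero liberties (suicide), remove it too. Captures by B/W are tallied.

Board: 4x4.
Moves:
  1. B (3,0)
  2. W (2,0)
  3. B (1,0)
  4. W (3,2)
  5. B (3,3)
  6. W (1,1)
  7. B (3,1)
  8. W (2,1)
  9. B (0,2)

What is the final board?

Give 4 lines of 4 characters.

Answer: ..B.
BW..
WW..
..WB

Derivation:
Move 1: B@(3,0) -> caps B=0 W=0
Move 2: W@(2,0) -> caps B=0 W=0
Move 3: B@(1,0) -> caps B=0 W=0
Move 4: W@(3,2) -> caps B=0 W=0
Move 5: B@(3,3) -> caps B=0 W=0
Move 6: W@(1,1) -> caps B=0 W=0
Move 7: B@(3,1) -> caps B=0 W=0
Move 8: W@(2,1) -> caps B=0 W=2
Move 9: B@(0,2) -> caps B=0 W=2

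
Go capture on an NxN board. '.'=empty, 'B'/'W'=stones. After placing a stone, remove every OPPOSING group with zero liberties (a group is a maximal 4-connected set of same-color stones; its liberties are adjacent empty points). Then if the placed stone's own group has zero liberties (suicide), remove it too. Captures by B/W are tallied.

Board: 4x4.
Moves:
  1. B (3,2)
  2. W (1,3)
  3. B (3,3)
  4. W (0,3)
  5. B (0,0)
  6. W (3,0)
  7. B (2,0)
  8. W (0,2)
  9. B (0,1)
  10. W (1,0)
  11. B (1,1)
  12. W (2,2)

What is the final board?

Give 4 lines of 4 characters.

Answer: BBWW
.B.W
B.W.
W.BB

Derivation:
Move 1: B@(3,2) -> caps B=0 W=0
Move 2: W@(1,3) -> caps B=0 W=0
Move 3: B@(3,3) -> caps B=0 W=0
Move 4: W@(0,3) -> caps B=0 W=0
Move 5: B@(0,0) -> caps B=0 W=0
Move 6: W@(3,0) -> caps B=0 W=0
Move 7: B@(2,0) -> caps B=0 W=0
Move 8: W@(0,2) -> caps B=0 W=0
Move 9: B@(0,1) -> caps B=0 W=0
Move 10: W@(1,0) -> caps B=0 W=0
Move 11: B@(1,1) -> caps B=1 W=0
Move 12: W@(2,2) -> caps B=1 W=0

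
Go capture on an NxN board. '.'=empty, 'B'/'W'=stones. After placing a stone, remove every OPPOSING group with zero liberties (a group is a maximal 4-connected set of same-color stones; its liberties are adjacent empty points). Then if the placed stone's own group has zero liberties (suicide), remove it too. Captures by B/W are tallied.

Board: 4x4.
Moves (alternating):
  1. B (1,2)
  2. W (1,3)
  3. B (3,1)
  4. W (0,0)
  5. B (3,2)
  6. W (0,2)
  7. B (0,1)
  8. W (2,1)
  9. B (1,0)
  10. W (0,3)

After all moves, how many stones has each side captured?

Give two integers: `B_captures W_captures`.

Move 1: B@(1,2) -> caps B=0 W=0
Move 2: W@(1,3) -> caps B=0 W=0
Move 3: B@(3,1) -> caps B=0 W=0
Move 4: W@(0,0) -> caps B=0 W=0
Move 5: B@(3,2) -> caps B=0 W=0
Move 6: W@(0,2) -> caps B=0 W=0
Move 7: B@(0,1) -> caps B=0 W=0
Move 8: W@(2,1) -> caps B=0 W=0
Move 9: B@(1,0) -> caps B=1 W=0
Move 10: W@(0,3) -> caps B=1 W=0

Answer: 1 0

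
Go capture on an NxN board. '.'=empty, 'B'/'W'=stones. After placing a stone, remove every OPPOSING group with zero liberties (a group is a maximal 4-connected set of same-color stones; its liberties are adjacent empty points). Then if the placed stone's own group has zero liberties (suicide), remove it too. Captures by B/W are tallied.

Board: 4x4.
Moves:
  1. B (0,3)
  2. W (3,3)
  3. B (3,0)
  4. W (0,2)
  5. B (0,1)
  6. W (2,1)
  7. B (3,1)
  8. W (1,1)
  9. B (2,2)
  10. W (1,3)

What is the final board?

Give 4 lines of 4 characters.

Move 1: B@(0,3) -> caps B=0 W=0
Move 2: W@(3,3) -> caps B=0 W=0
Move 3: B@(3,0) -> caps B=0 W=0
Move 4: W@(0,2) -> caps B=0 W=0
Move 5: B@(0,1) -> caps B=0 W=0
Move 6: W@(2,1) -> caps B=0 W=0
Move 7: B@(3,1) -> caps B=0 W=0
Move 8: W@(1,1) -> caps B=0 W=0
Move 9: B@(2,2) -> caps B=0 W=0
Move 10: W@(1,3) -> caps B=0 W=1

Answer: .BW.
.W.W
.WB.
BB.W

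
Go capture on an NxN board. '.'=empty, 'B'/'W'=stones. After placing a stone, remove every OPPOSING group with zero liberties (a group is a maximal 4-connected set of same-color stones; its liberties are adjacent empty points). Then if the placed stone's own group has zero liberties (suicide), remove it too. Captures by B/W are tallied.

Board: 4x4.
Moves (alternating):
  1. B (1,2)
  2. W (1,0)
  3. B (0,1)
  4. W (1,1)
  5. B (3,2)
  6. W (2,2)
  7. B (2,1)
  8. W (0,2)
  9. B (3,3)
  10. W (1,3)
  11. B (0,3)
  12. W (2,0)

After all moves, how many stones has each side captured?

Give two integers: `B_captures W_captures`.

Answer: 0 1

Derivation:
Move 1: B@(1,2) -> caps B=0 W=0
Move 2: W@(1,0) -> caps B=0 W=0
Move 3: B@(0,1) -> caps B=0 W=0
Move 4: W@(1,1) -> caps B=0 W=0
Move 5: B@(3,2) -> caps B=0 W=0
Move 6: W@(2,2) -> caps B=0 W=0
Move 7: B@(2,1) -> caps B=0 W=0
Move 8: W@(0,2) -> caps B=0 W=0
Move 9: B@(3,3) -> caps B=0 W=0
Move 10: W@(1,3) -> caps B=0 W=1
Move 11: B@(0,3) -> caps B=0 W=1
Move 12: W@(2,0) -> caps B=0 W=1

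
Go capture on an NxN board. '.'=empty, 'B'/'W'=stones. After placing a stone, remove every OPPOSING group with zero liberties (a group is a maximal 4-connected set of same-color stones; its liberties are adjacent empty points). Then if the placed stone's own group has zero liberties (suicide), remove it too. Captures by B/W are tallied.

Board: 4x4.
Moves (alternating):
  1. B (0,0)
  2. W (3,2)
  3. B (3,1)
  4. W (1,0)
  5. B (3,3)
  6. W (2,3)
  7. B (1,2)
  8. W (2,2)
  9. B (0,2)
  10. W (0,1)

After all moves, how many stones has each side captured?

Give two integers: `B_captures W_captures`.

Answer: 0 2

Derivation:
Move 1: B@(0,0) -> caps B=0 W=0
Move 2: W@(3,2) -> caps B=0 W=0
Move 3: B@(3,1) -> caps B=0 W=0
Move 4: W@(1,0) -> caps B=0 W=0
Move 5: B@(3,3) -> caps B=0 W=0
Move 6: W@(2,3) -> caps B=0 W=1
Move 7: B@(1,2) -> caps B=0 W=1
Move 8: W@(2,2) -> caps B=0 W=1
Move 9: B@(0,2) -> caps B=0 W=1
Move 10: W@(0,1) -> caps B=0 W=2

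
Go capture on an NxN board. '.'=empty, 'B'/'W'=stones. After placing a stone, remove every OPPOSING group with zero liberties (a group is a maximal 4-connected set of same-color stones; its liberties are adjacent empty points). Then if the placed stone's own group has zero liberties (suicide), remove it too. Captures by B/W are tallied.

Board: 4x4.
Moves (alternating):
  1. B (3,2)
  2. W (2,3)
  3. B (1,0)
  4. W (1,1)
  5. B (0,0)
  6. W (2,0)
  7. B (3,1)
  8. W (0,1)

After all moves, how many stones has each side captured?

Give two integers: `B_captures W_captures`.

Move 1: B@(3,2) -> caps B=0 W=0
Move 2: W@(2,3) -> caps B=0 W=0
Move 3: B@(1,0) -> caps B=0 W=0
Move 4: W@(1,1) -> caps B=0 W=0
Move 5: B@(0,0) -> caps B=0 W=0
Move 6: W@(2,0) -> caps B=0 W=0
Move 7: B@(3,1) -> caps B=0 W=0
Move 8: W@(0,1) -> caps B=0 W=2

Answer: 0 2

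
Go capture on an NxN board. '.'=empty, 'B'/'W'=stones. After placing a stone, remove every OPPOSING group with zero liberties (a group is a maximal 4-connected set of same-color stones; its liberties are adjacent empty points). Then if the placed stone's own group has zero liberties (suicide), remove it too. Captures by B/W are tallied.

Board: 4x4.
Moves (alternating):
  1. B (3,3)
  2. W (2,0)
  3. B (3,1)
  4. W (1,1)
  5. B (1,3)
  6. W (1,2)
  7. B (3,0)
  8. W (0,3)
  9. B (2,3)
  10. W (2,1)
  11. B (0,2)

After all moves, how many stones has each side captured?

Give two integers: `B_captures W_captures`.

Answer: 1 0

Derivation:
Move 1: B@(3,3) -> caps B=0 W=0
Move 2: W@(2,0) -> caps B=0 W=0
Move 3: B@(3,1) -> caps B=0 W=0
Move 4: W@(1,1) -> caps B=0 W=0
Move 5: B@(1,3) -> caps B=0 W=0
Move 6: W@(1,2) -> caps B=0 W=0
Move 7: B@(3,0) -> caps B=0 W=0
Move 8: W@(0,3) -> caps B=0 W=0
Move 9: B@(2,3) -> caps B=0 W=0
Move 10: W@(2,1) -> caps B=0 W=0
Move 11: B@(0,2) -> caps B=1 W=0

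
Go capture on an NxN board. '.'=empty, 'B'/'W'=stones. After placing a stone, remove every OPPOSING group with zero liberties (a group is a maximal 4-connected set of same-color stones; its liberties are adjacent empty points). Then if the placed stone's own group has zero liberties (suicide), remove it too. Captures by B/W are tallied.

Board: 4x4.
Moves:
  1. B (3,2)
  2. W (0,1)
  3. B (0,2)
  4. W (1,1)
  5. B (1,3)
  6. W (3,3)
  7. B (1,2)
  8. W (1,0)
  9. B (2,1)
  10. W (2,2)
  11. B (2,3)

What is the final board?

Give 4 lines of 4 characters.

Answer: .WB.
WWBB
.B.B
..B.

Derivation:
Move 1: B@(3,2) -> caps B=0 W=0
Move 2: W@(0,1) -> caps B=0 W=0
Move 3: B@(0,2) -> caps B=0 W=0
Move 4: W@(1,1) -> caps B=0 W=0
Move 5: B@(1,3) -> caps B=0 W=0
Move 6: W@(3,3) -> caps B=0 W=0
Move 7: B@(1,2) -> caps B=0 W=0
Move 8: W@(1,0) -> caps B=0 W=0
Move 9: B@(2,1) -> caps B=0 W=0
Move 10: W@(2,2) -> caps B=0 W=0
Move 11: B@(2,3) -> caps B=2 W=0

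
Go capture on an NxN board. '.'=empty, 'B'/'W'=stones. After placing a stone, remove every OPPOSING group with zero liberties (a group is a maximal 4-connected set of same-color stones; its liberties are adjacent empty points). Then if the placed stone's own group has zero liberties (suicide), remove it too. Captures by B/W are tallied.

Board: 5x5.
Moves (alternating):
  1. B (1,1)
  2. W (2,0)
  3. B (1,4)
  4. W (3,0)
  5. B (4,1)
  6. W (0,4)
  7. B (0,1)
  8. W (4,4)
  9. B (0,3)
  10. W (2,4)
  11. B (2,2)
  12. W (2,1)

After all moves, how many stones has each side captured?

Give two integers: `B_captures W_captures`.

Move 1: B@(1,1) -> caps B=0 W=0
Move 2: W@(2,0) -> caps B=0 W=0
Move 3: B@(1,4) -> caps B=0 W=0
Move 4: W@(3,0) -> caps B=0 W=0
Move 5: B@(4,1) -> caps B=0 W=0
Move 6: W@(0,4) -> caps B=0 W=0
Move 7: B@(0,1) -> caps B=0 W=0
Move 8: W@(4,4) -> caps B=0 W=0
Move 9: B@(0,3) -> caps B=1 W=0
Move 10: W@(2,4) -> caps B=1 W=0
Move 11: B@(2,2) -> caps B=1 W=0
Move 12: W@(2,1) -> caps B=1 W=0

Answer: 1 0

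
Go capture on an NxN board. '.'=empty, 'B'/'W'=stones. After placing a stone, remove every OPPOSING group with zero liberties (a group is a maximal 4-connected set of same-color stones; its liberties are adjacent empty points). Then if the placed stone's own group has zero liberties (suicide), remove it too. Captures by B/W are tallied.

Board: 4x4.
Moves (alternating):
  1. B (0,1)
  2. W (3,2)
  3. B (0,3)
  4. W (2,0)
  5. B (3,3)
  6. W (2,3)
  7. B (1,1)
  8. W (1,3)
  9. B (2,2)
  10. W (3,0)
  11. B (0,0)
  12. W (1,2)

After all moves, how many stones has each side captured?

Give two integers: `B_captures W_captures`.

Move 1: B@(0,1) -> caps B=0 W=0
Move 2: W@(3,2) -> caps B=0 W=0
Move 3: B@(0,3) -> caps B=0 W=0
Move 4: W@(2,0) -> caps B=0 W=0
Move 5: B@(3,3) -> caps B=0 W=0
Move 6: W@(2,3) -> caps B=0 W=1
Move 7: B@(1,1) -> caps B=0 W=1
Move 8: W@(1,3) -> caps B=0 W=1
Move 9: B@(2,2) -> caps B=0 W=1
Move 10: W@(3,0) -> caps B=0 W=1
Move 11: B@(0,0) -> caps B=0 W=1
Move 12: W@(1,2) -> caps B=0 W=1

Answer: 0 1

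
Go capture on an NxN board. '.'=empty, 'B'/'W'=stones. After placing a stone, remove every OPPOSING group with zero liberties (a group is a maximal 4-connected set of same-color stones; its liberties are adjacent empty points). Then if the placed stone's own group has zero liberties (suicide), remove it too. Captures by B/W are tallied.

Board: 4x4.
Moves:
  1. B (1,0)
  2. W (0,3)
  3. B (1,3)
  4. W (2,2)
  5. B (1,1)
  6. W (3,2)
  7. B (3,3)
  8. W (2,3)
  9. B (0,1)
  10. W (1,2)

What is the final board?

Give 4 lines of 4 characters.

Answer: .B.W
BBW.
..WW
..W.

Derivation:
Move 1: B@(1,0) -> caps B=0 W=0
Move 2: W@(0,3) -> caps B=0 W=0
Move 3: B@(1,3) -> caps B=0 W=0
Move 4: W@(2,2) -> caps B=0 W=0
Move 5: B@(1,1) -> caps B=0 W=0
Move 6: W@(3,2) -> caps B=0 W=0
Move 7: B@(3,3) -> caps B=0 W=0
Move 8: W@(2,3) -> caps B=0 W=1
Move 9: B@(0,1) -> caps B=0 W=1
Move 10: W@(1,2) -> caps B=0 W=2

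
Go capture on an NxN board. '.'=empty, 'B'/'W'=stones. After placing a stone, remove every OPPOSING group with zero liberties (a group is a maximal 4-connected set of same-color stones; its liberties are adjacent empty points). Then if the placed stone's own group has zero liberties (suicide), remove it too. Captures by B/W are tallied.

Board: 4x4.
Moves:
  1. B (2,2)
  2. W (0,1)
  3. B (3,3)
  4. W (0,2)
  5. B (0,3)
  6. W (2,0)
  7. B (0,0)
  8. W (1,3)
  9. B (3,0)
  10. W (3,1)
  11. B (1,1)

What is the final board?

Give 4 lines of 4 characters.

Move 1: B@(2,2) -> caps B=0 W=0
Move 2: W@(0,1) -> caps B=0 W=0
Move 3: B@(3,3) -> caps B=0 W=0
Move 4: W@(0,2) -> caps B=0 W=0
Move 5: B@(0,3) -> caps B=0 W=0
Move 6: W@(2,0) -> caps B=0 W=0
Move 7: B@(0,0) -> caps B=0 W=0
Move 8: W@(1,3) -> caps B=0 W=1
Move 9: B@(3,0) -> caps B=0 W=1
Move 10: W@(3,1) -> caps B=0 W=2
Move 11: B@(1,1) -> caps B=0 W=2

Answer: BWW.
.B.W
W.B.
.W.B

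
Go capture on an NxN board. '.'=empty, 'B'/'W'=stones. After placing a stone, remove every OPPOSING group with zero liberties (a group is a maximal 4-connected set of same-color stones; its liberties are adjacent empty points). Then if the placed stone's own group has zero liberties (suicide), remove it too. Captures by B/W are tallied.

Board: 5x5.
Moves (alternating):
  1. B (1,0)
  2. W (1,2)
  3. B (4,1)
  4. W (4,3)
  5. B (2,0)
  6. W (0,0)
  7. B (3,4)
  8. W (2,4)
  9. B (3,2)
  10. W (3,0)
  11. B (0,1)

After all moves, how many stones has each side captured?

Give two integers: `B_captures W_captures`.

Answer: 1 0

Derivation:
Move 1: B@(1,0) -> caps B=0 W=0
Move 2: W@(1,2) -> caps B=0 W=0
Move 3: B@(4,1) -> caps B=0 W=0
Move 4: W@(4,3) -> caps B=0 W=0
Move 5: B@(2,0) -> caps B=0 W=0
Move 6: W@(0,0) -> caps B=0 W=0
Move 7: B@(3,4) -> caps B=0 W=0
Move 8: W@(2,4) -> caps B=0 W=0
Move 9: B@(3,2) -> caps B=0 W=0
Move 10: W@(3,0) -> caps B=0 W=0
Move 11: B@(0,1) -> caps B=1 W=0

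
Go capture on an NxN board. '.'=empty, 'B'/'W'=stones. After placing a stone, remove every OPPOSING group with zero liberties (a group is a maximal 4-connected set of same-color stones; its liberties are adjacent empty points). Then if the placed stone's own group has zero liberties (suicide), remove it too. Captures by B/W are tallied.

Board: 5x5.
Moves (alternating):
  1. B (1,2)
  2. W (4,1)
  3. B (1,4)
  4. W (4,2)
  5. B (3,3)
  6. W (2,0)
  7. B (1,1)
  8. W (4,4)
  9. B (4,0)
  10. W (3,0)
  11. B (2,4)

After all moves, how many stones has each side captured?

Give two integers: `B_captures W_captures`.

Move 1: B@(1,2) -> caps B=0 W=0
Move 2: W@(4,1) -> caps B=0 W=0
Move 3: B@(1,4) -> caps B=0 W=0
Move 4: W@(4,2) -> caps B=0 W=0
Move 5: B@(3,3) -> caps B=0 W=0
Move 6: W@(2,0) -> caps B=0 W=0
Move 7: B@(1,1) -> caps B=0 W=0
Move 8: W@(4,4) -> caps B=0 W=0
Move 9: B@(4,0) -> caps B=0 W=0
Move 10: W@(3,0) -> caps B=0 W=1
Move 11: B@(2,4) -> caps B=0 W=1

Answer: 0 1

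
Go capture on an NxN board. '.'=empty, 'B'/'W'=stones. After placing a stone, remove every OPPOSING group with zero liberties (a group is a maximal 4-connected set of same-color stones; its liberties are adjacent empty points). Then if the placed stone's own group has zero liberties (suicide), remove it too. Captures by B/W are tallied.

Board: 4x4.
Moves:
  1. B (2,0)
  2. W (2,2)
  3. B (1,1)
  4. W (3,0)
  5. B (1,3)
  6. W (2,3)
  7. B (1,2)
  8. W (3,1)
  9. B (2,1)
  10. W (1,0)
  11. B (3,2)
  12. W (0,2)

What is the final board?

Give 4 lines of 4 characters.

Answer: ..W.
WBBB
BBWW
..B.

Derivation:
Move 1: B@(2,0) -> caps B=0 W=0
Move 2: W@(2,2) -> caps B=0 W=0
Move 3: B@(1,1) -> caps B=0 W=0
Move 4: W@(3,0) -> caps B=0 W=0
Move 5: B@(1,3) -> caps B=0 W=0
Move 6: W@(2,3) -> caps B=0 W=0
Move 7: B@(1,2) -> caps B=0 W=0
Move 8: W@(3,1) -> caps B=0 W=0
Move 9: B@(2,1) -> caps B=0 W=0
Move 10: W@(1,0) -> caps B=0 W=0
Move 11: B@(3,2) -> caps B=2 W=0
Move 12: W@(0,2) -> caps B=2 W=0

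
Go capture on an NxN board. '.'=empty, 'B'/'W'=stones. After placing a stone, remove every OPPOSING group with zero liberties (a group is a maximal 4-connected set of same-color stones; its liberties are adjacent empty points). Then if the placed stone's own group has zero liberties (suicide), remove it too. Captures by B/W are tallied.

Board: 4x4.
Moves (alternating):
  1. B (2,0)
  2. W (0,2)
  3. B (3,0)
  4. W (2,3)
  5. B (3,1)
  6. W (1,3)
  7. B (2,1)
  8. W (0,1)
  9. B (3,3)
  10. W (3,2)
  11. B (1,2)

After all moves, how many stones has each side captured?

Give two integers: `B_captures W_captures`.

Answer: 0 1

Derivation:
Move 1: B@(2,0) -> caps B=0 W=0
Move 2: W@(0,2) -> caps B=0 W=0
Move 3: B@(3,0) -> caps B=0 W=0
Move 4: W@(2,3) -> caps B=0 W=0
Move 5: B@(3,1) -> caps B=0 W=0
Move 6: W@(1,3) -> caps B=0 W=0
Move 7: B@(2,1) -> caps B=0 W=0
Move 8: W@(0,1) -> caps B=0 W=0
Move 9: B@(3,3) -> caps B=0 W=0
Move 10: W@(3,2) -> caps B=0 W=1
Move 11: B@(1,2) -> caps B=0 W=1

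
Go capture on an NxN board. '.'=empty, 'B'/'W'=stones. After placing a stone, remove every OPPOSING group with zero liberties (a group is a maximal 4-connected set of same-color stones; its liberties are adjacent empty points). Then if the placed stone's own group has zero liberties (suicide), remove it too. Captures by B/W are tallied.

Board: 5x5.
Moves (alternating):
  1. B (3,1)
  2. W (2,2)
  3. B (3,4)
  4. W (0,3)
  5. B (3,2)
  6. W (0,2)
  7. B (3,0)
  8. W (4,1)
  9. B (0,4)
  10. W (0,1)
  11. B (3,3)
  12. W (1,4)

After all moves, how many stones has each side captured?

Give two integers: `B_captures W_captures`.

Move 1: B@(3,1) -> caps B=0 W=0
Move 2: W@(2,2) -> caps B=0 W=0
Move 3: B@(3,4) -> caps B=0 W=0
Move 4: W@(0,3) -> caps B=0 W=0
Move 5: B@(3,2) -> caps B=0 W=0
Move 6: W@(0,2) -> caps B=0 W=0
Move 7: B@(3,0) -> caps B=0 W=0
Move 8: W@(4,1) -> caps B=0 W=0
Move 9: B@(0,4) -> caps B=0 W=0
Move 10: W@(0,1) -> caps B=0 W=0
Move 11: B@(3,3) -> caps B=0 W=0
Move 12: W@(1,4) -> caps B=0 W=1

Answer: 0 1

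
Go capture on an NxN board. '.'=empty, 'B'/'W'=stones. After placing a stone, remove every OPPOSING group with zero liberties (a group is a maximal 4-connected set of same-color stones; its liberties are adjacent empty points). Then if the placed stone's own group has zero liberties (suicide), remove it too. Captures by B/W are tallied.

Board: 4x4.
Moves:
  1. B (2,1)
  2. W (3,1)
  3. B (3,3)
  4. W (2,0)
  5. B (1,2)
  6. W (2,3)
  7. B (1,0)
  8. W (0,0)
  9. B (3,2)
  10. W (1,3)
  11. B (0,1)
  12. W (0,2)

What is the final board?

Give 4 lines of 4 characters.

Answer: .BW.
B.BW
WB.W
.WBB

Derivation:
Move 1: B@(2,1) -> caps B=0 W=0
Move 2: W@(3,1) -> caps B=0 W=0
Move 3: B@(3,3) -> caps B=0 W=0
Move 4: W@(2,0) -> caps B=0 W=0
Move 5: B@(1,2) -> caps B=0 W=0
Move 6: W@(2,3) -> caps B=0 W=0
Move 7: B@(1,0) -> caps B=0 W=0
Move 8: W@(0,0) -> caps B=0 W=0
Move 9: B@(3,2) -> caps B=0 W=0
Move 10: W@(1,3) -> caps B=0 W=0
Move 11: B@(0,1) -> caps B=1 W=0
Move 12: W@(0,2) -> caps B=1 W=0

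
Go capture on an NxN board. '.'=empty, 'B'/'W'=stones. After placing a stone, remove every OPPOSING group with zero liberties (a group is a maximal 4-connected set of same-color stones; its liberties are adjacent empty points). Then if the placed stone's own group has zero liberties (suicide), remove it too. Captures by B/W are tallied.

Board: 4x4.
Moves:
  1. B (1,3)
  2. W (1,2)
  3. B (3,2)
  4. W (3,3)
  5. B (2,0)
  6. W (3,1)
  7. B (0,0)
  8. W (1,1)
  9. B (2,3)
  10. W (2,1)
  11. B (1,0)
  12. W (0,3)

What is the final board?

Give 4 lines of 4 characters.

Answer: B..W
BWWB
BW.B
.WB.

Derivation:
Move 1: B@(1,3) -> caps B=0 W=0
Move 2: W@(1,2) -> caps B=0 W=0
Move 3: B@(3,2) -> caps B=0 W=0
Move 4: W@(3,3) -> caps B=0 W=0
Move 5: B@(2,0) -> caps B=0 W=0
Move 6: W@(3,1) -> caps B=0 W=0
Move 7: B@(0,0) -> caps B=0 W=0
Move 8: W@(1,1) -> caps B=0 W=0
Move 9: B@(2,3) -> caps B=1 W=0
Move 10: W@(2,1) -> caps B=1 W=0
Move 11: B@(1,0) -> caps B=1 W=0
Move 12: W@(0,3) -> caps B=1 W=0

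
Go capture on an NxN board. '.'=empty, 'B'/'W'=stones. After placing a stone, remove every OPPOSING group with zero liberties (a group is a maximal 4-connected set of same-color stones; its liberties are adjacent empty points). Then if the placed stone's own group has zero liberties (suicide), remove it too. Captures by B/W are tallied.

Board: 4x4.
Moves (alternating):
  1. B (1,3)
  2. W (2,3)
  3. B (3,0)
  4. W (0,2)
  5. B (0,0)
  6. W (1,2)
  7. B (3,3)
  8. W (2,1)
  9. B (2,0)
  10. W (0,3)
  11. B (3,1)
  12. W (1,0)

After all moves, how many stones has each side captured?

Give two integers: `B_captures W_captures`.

Move 1: B@(1,3) -> caps B=0 W=0
Move 2: W@(2,3) -> caps B=0 W=0
Move 3: B@(3,0) -> caps B=0 W=0
Move 4: W@(0,2) -> caps B=0 W=0
Move 5: B@(0,0) -> caps B=0 W=0
Move 6: W@(1,2) -> caps B=0 W=0
Move 7: B@(3,3) -> caps B=0 W=0
Move 8: W@(2,1) -> caps B=0 W=0
Move 9: B@(2,0) -> caps B=0 W=0
Move 10: W@(0,3) -> caps B=0 W=1
Move 11: B@(3,1) -> caps B=0 W=1
Move 12: W@(1,0) -> caps B=0 W=1

Answer: 0 1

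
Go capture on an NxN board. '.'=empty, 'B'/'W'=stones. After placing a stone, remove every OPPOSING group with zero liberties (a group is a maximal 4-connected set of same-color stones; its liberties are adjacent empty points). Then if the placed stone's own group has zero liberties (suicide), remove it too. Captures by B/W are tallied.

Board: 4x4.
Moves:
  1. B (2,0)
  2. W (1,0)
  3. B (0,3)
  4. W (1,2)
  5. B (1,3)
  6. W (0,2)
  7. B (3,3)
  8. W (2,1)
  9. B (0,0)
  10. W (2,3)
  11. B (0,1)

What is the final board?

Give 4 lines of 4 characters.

Answer: BBW.
W.W.
BW.W
...B

Derivation:
Move 1: B@(2,0) -> caps B=0 W=0
Move 2: W@(1,0) -> caps B=0 W=0
Move 3: B@(0,3) -> caps B=0 W=0
Move 4: W@(1,2) -> caps B=0 W=0
Move 5: B@(1,3) -> caps B=0 W=0
Move 6: W@(0,2) -> caps B=0 W=0
Move 7: B@(3,3) -> caps B=0 W=0
Move 8: W@(2,1) -> caps B=0 W=0
Move 9: B@(0,0) -> caps B=0 W=0
Move 10: W@(2,3) -> caps B=0 W=2
Move 11: B@(0,1) -> caps B=0 W=2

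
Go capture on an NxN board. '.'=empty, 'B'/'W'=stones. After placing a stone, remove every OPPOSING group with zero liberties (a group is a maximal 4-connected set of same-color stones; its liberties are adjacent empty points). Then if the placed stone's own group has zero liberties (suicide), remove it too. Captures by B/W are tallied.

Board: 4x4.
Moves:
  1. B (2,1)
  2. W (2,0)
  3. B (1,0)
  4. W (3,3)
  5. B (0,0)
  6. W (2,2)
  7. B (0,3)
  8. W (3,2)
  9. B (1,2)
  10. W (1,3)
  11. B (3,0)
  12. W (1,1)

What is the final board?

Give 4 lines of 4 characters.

Answer: B..B
BWBW
.BW.
B.WW

Derivation:
Move 1: B@(2,1) -> caps B=0 W=0
Move 2: W@(2,0) -> caps B=0 W=0
Move 3: B@(1,0) -> caps B=0 W=0
Move 4: W@(3,3) -> caps B=0 W=0
Move 5: B@(0,0) -> caps B=0 W=0
Move 6: W@(2,2) -> caps B=0 W=0
Move 7: B@(0,3) -> caps B=0 W=0
Move 8: W@(3,2) -> caps B=0 W=0
Move 9: B@(1,2) -> caps B=0 W=0
Move 10: W@(1,3) -> caps B=0 W=0
Move 11: B@(3,0) -> caps B=1 W=0
Move 12: W@(1,1) -> caps B=1 W=0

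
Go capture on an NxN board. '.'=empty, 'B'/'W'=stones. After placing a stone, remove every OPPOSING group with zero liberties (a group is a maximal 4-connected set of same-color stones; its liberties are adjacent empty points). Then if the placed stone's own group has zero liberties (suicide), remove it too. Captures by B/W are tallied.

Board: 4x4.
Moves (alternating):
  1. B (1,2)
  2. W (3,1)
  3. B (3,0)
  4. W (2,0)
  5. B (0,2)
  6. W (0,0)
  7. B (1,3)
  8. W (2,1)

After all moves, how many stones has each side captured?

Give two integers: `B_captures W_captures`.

Answer: 0 1

Derivation:
Move 1: B@(1,2) -> caps B=0 W=0
Move 2: W@(3,1) -> caps B=0 W=0
Move 3: B@(3,0) -> caps B=0 W=0
Move 4: W@(2,0) -> caps B=0 W=1
Move 5: B@(0,2) -> caps B=0 W=1
Move 6: W@(0,0) -> caps B=0 W=1
Move 7: B@(1,3) -> caps B=0 W=1
Move 8: W@(2,1) -> caps B=0 W=1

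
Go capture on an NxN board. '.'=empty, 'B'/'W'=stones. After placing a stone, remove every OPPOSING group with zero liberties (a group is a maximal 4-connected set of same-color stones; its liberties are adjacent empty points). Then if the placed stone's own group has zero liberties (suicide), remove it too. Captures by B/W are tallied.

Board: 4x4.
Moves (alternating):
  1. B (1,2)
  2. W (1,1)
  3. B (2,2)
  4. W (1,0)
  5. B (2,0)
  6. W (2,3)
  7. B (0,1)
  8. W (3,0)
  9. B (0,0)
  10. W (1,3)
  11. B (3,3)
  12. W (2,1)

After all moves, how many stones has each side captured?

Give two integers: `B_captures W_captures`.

Move 1: B@(1,2) -> caps B=0 W=0
Move 2: W@(1,1) -> caps B=0 W=0
Move 3: B@(2,2) -> caps B=0 W=0
Move 4: W@(1,0) -> caps B=0 W=0
Move 5: B@(2,0) -> caps B=0 W=0
Move 6: W@(2,3) -> caps B=0 W=0
Move 7: B@(0,1) -> caps B=0 W=0
Move 8: W@(3,0) -> caps B=0 W=0
Move 9: B@(0,0) -> caps B=0 W=0
Move 10: W@(1,3) -> caps B=0 W=0
Move 11: B@(3,3) -> caps B=0 W=0
Move 12: W@(2,1) -> caps B=0 W=1

Answer: 0 1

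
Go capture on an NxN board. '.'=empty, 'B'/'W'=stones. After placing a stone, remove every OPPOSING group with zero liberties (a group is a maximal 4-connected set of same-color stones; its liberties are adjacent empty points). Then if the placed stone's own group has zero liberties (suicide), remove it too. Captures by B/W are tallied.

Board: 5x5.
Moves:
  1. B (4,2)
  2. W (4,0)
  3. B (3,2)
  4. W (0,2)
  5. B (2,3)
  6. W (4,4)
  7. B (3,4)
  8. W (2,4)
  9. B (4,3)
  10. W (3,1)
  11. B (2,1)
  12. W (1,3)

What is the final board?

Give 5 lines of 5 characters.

Move 1: B@(4,2) -> caps B=0 W=0
Move 2: W@(4,0) -> caps B=0 W=0
Move 3: B@(3,2) -> caps B=0 W=0
Move 4: W@(0,2) -> caps B=0 W=0
Move 5: B@(2,3) -> caps B=0 W=0
Move 6: W@(4,4) -> caps B=0 W=0
Move 7: B@(3,4) -> caps B=0 W=0
Move 8: W@(2,4) -> caps B=0 W=0
Move 9: B@(4,3) -> caps B=1 W=0
Move 10: W@(3,1) -> caps B=1 W=0
Move 11: B@(2,1) -> caps B=1 W=0
Move 12: W@(1,3) -> caps B=1 W=0

Answer: ..W..
...W.
.B.BW
.WB.B
W.BB.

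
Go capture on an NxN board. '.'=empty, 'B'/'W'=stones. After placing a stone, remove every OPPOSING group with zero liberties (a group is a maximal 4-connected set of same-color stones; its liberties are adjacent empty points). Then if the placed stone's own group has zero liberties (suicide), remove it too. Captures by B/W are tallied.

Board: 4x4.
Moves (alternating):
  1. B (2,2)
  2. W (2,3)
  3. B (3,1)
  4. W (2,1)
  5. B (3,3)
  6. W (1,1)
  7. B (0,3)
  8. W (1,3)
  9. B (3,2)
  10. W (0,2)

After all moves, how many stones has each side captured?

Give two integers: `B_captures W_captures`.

Answer: 0 1

Derivation:
Move 1: B@(2,2) -> caps B=0 W=0
Move 2: W@(2,3) -> caps B=0 W=0
Move 3: B@(3,1) -> caps B=0 W=0
Move 4: W@(2,1) -> caps B=0 W=0
Move 5: B@(3,3) -> caps B=0 W=0
Move 6: W@(1,1) -> caps B=0 W=0
Move 7: B@(0,3) -> caps B=0 W=0
Move 8: W@(1,3) -> caps B=0 W=0
Move 9: B@(3,2) -> caps B=0 W=0
Move 10: W@(0,2) -> caps B=0 W=1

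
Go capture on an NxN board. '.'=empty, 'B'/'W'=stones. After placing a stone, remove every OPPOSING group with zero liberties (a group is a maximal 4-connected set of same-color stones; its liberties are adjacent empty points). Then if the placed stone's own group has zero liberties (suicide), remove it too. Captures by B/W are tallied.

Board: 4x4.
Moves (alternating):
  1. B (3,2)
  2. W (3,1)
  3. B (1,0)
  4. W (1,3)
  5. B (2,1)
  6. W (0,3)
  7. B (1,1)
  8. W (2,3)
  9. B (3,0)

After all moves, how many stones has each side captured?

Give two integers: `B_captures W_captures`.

Answer: 1 0

Derivation:
Move 1: B@(3,2) -> caps B=0 W=0
Move 2: W@(3,1) -> caps B=0 W=0
Move 3: B@(1,0) -> caps B=0 W=0
Move 4: W@(1,3) -> caps B=0 W=0
Move 5: B@(2,1) -> caps B=0 W=0
Move 6: W@(0,3) -> caps B=0 W=0
Move 7: B@(1,1) -> caps B=0 W=0
Move 8: W@(2,3) -> caps B=0 W=0
Move 9: B@(3,0) -> caps B=1 W=0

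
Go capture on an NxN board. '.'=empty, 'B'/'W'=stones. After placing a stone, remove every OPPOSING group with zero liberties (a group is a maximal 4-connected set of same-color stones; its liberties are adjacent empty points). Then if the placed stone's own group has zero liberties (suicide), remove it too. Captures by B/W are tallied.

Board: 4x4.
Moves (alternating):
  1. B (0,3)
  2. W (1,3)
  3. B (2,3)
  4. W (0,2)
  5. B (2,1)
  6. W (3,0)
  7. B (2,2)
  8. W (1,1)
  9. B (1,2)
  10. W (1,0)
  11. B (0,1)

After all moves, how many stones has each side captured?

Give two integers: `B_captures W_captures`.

Move 1: B@(0,3) -> caps B=0 W=0
Move 2: W@(1,3) -> caps B=0 W=0
Move 3: B@(2,3) -> caps B=0 W=0
Move 4: W@(0,2) -> caps B=0 W=1
Move 5: B@(2,1) -> caps B=0 W=1
Move 6: W@(3,0) -> caps B=0 W=1
Move 7: B@(2,2) -> caps B=0 W=1
Move 8: W@(1,1) -> caps B=0 W=1
Move 9: B@(1,2) -> caps B=0 W=1
Move 10: W@(1,0) -> caps B=0 W=1
Move 11: B@(0,1) -> caps B=0 W=1

Answer: 0 1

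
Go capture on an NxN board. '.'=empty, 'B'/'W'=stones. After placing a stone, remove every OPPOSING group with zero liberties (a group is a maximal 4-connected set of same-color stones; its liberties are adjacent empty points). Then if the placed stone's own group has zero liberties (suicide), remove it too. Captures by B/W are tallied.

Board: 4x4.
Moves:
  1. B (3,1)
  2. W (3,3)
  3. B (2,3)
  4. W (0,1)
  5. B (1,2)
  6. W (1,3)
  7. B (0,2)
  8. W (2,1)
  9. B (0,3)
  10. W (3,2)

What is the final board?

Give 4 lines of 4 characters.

Answer: .WBB
..B.
.W.B
.BWW

Derivation:
Move 1: B@(3,1) -> caps B=0 W=0
Move 2: W@(3,3) -> caps B=0 W=0
Move 3: B@(2,3) -> caps B=0 W=0
Move 4: W@(0,1) -> caps B=0 W=0
Move 5: B@(1,2) -> caps B=0 W=0
Move 6: W@(1,3) -> caps B=0 W=0
Move 7: B@(0,2) -> caps B=0 W=0
Move 8: W@(2,1) -> caps B=0 W=0
Move 9: B@(0,3) -> caps B=1 W=0
Move 10: W@(3,2) -> caps B=1 W=0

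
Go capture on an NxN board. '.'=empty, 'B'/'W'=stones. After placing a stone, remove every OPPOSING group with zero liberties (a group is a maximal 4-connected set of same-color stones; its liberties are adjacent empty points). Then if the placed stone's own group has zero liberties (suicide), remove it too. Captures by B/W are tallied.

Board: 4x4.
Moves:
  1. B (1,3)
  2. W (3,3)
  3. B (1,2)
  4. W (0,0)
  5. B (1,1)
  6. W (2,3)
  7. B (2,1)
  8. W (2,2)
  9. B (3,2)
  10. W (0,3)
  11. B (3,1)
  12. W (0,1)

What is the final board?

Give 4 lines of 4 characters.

Move 1: B@(1,3) -> caps B=0 W=0
Move 2: W@(3,3) -> caps B=0 W=0
Move 3: B@(1,2) -> caps B=0 W=0
Move 4: W@(0,0) -> caps B=0 W=0
Move 5: B@(1,1) -> caps B=0 W=0
Move 6: W@(2,3) -> caps B=0 W=0
Move 7: B@(2,1) -> caps B=0 W=0
Move 8: W@(2,2) -> caps B=0 W=0
Move 9: B@(3,2) -> caps B=3 W=0
Move 10: W@(0,3) -> caps B=3 W=0
Move 11: B@(3,1) -> caps B=3 W=0
Move 12: W@(0,1) -> caps B=3 W=0

Answer: WW.W
.BBB
.B..
.BB.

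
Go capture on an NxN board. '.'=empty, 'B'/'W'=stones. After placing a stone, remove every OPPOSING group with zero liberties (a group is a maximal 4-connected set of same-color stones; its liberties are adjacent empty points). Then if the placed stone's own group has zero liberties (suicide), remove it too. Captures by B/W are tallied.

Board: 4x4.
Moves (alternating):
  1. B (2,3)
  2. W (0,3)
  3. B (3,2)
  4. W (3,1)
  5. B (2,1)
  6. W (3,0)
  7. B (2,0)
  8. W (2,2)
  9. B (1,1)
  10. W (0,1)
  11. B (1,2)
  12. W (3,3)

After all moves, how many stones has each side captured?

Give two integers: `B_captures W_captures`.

Answer: 3 0

Derivation:
Move 1: B@(2,3) -> caps B=0 W=0
Move 2: W@(0,3) -> caps B=0 W=0
Move 3: B@(3,2) -> caps B=0 W=0
Move 4: W@(3,1) -> caps B=0 W=0
Move 5: B@(2,1) -> caps B=0 W=0
Move 6: W@(3,0) -> caps B=0 W=0
Move 7: B@(2,0) -> caps B=2 W=0
Move 8: W@(2,2) -> caps B=2 W=0
Move 9: B@(1,1) -> caps B=2 W=0
Move 10: W@(0,1) -> caps B=2 W=0
Move 11: B@(1,2) -> caps B=3 W=0
Move 12: W@(3,3) -> caps B=3 W=0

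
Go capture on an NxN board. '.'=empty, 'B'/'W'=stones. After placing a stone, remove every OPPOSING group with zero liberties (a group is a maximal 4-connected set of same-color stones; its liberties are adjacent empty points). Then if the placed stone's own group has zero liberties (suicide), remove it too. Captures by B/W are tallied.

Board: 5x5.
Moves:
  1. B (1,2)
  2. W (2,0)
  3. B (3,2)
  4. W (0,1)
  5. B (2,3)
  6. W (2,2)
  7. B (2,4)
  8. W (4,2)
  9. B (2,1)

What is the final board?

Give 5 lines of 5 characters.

Move 1: B@(1,2) -> caps B=0 W=0
Move 2: W@(2,0) -> caps B=0 W=0
Move 3: B@(3,2) -> caps B=0 W=0
Move 4: W@(0,1) -> caps B=0 W=0
Move 5: B@(2,3) -> caps B=0 W=0
Move 6: W@(2,2) -> caps B=0 W=0
Move 7: B@(2,4) -> caps B=0 W=0
Move 8: W@(4,2) -> caps B=0 W=0
Move 9: B@(2,1) -> caps B=1 W=0

Answer: .W...
..B..
WB.BB
..B..
..W..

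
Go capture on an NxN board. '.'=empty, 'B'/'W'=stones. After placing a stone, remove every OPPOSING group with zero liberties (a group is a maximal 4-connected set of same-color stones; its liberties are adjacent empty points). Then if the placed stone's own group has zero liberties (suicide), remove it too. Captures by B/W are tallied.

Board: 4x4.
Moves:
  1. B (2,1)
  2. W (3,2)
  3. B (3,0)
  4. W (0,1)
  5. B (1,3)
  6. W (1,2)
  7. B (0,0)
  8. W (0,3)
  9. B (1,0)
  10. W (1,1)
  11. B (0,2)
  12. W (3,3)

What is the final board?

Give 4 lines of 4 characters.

Move 1: B@(2,1) -> caps B=0 W=0
Move 2: W@(3,2) -> caps B=0 W=0
Move 3: B@(3,0) -> caps B=0 W=0
Move 4: W@(0,1) -> caps B=0 W=0
Move 5: B@(1,3) -> caps B=0 W=0
Move 6: W@(1,2) -> caps B=0 W=0
Move 7: B@(0,0) -> caps B=0 W=0
Move 8: W@(0,3) -> caps B=0 W=0
Move 9: B@(1,0) -> caps B=0 W=0
Move 10: W@(1,1) -> caps B=0 W=0
Move 11: B@(0,2) -> caps B=1 W=0
Move 12: W@(3,3) -> caps B=1 W=0

Answer: BWB.
BWWB
.B..
B.WW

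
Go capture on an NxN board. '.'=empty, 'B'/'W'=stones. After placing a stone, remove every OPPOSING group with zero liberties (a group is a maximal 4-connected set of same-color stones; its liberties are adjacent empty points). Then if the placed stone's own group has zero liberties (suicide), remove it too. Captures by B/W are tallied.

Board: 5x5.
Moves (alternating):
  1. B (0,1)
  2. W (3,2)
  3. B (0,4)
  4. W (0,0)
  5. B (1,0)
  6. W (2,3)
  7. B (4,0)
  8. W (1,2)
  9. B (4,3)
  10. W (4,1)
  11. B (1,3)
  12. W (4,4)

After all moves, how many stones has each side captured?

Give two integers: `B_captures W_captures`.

Answer: 1 0

Derivation:
Move 1: B@(0,1) -> caps B=0 W=0
Move 2: W@(3,2) -> caps B=0 W=0
Move 3: B@(0,4) -> caps B=0 W=0
Move 4: W@(0,0) -> caps B=0 W=0
Move 5: B@(1,0) -> caps B=1 W=0
Move 6: W@(2,3) -> caps B=1 W=0
Move 7: B@(4,0) -> caps B=1 W=0
Move 8: W@(1,2) -> caps B=1 W=0
Move 9: B@(4,3) -> caps B=1 W=0
Move 10: W@(4,1) -> caps B=1 W=0
Move 11: B@(1,3) -> caps B=1 W=0
Move 12: W@(4,4) -> caps B=1 W=0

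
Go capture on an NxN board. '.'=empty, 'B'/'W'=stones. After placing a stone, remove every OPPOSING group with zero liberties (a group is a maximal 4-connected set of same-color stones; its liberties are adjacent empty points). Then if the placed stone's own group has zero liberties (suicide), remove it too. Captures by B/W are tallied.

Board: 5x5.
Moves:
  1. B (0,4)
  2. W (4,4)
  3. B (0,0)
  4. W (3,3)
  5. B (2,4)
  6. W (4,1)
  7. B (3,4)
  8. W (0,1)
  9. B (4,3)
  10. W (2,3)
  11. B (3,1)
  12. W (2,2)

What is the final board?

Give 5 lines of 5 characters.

Move 1: B@(0,4) -> caps B=0 W=0
Move 2: W@(4,4) -> caps B=0 W=0
Move 3: B@(0,0) -> caps B=0 W=0
Move 4: W@(3,3) -> caps B=0 W=0
Move 5: B@(2,4) -> caps B=0 W=0
Move 6: W@(4,1) -> caps B=0 W=0
Move 7: B@(3,4) -> caps B=0 W=0
Move 8: W@(0,1) -> caps B=0 W=0
Move 9: B@(4,3) -> caps B=1 W=0
Move 10: W@(2,3) -> caps B=1 W=0
Move 11: B@(3,1) -> caps B=1 W=0
Move 12: W@(2,2) -> caps B=1 W=0

Answer: BW..B
.....
..WWB
.B.WB
.W.B.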